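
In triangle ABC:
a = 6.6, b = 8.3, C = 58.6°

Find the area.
Two sides and the included angle (SAS): A = ½·a·b·sin(C) = ½·6.6·8.3·sin(58.6°)
sin(58.6°) ≈ 0.853551
A ≈ ½·54.78·0.853551 = 27.39·0.853551 ≈ 23.3788

Area = 23.38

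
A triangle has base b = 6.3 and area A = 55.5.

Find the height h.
A = ½·b·h  ⇒  h = 2A/b = 2·55.5/6.3 = 111/6.3 ≈ 17.619

h = 17.62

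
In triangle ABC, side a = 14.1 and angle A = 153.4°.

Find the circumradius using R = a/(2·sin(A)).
R = a/(2·sin(A)) = 14.1/(2·sin(153.4°))
sin(153.4°) ≈ 0.447759
R ≈ 14.1/(2·0.447759) = 14.1/0.895518 ≈ 15.7451

R = 15.75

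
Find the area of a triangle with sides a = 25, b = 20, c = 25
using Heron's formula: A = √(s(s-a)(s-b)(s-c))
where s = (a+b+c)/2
s = (25 + 20 + 25)/2 = 70/2 = 35
s − a = 10, s − b = 15, s − c = 10
s(s−a)(s−b)(s−c) = 35·10·15·10 = 52500
Area = √52500 ≈ 229.129

s = 35.0, Area = 229.1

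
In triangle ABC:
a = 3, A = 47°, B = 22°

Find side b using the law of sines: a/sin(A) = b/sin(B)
a/sin(A) = b/sin(B)  ⇒  b = a·sin(B)/sin(A) = 3·sin(22°)/sin(47°)
sin(22°) ≈ 0.374607, sin(47°) ≈ 0.731354
b ≈ 3·0.374607/0.731354 ≈ 1.12382/0.731354 ≈ 1.53663

b = 1.537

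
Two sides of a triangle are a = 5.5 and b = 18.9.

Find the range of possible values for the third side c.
Triangle inequality: |a − b| < c < a + b
|a − b| = |5.5 − 18.9| = 13.4
a + b = 5.5 + 18.9 = 24.4

13.4 < c < 24.4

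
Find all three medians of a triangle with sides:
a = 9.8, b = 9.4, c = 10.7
Median formula: m_a = ½√(2b² + 2c² − a²) (and cyclically). a² = 96.04, b² = 88.36, c² = 114.49.
m_a = ½√(2·88.36 + 2·114.49 − 96.04) = ½√309.66 ≈ ½·17.5972 ≈ 8.79858
m_b = ½√(2·96.04 + 2·114.49 − 88.36) = ½√332.7 ≈ ½·18.2401 ≈ 9.12003
m_c = ½√(2·96.04 + 2·88.36 − 114.49) = ½√254.31 ≈ ½·15.9471 ≈ 7.97355

m_a = 8.799, m_b = 9.12, m_c = 7.974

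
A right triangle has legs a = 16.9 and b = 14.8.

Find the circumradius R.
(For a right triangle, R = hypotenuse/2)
Hypotenuse c = √(a² + b²) = √(285.61 + 219.04) = √504.65 ≈ 22.4644
R = c/2 ≈ 22.4644/2 ≈ 11.2322

R = 11.23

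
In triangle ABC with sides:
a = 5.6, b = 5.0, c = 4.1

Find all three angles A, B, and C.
Law of cosines for each angle (a² = 31.36, b² = 25, c² = 16.81):
cos(A) = (b² + c² − a²)/(2bc) = (25 + 16.81 − 31.36)/(2·5.0·4.1) = 10.45/41 ≈ 0.254878  ⇒  A ≈ 75.2336°
cos(B) = (a² + c² − b²)/(2ac) = (31.36 + 16.81 − 25)/(2·5.6·4.1) = 23.17/45.92 ≈ 0.504573  ⇒  B ≈ 59.697°
cos(C) = (a² + b² − c²)/(2ab) = (31.36 + 25 − 16.81)/(2·5.6·5.0) = 39.55/56 ≈ 0.70625  ⇒  C ≈ 45.0694°
Check: A + B + C ≈ 180°

A = 75.23°, B = 59.7°, C = 45.07°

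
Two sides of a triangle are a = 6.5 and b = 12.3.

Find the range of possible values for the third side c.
Triangle inequality: |a − b| < c < a + b
|a − b| = |6.5 − 12.3| = 5.8
a + b = 6.5 + 12.3 = 18.8

5.8 < c < 18.8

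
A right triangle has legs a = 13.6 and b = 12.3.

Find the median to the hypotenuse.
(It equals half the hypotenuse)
Hypotenuse c = √(a² + b²) = √(184.96 + 151.29) = √336.25 ≈ 18.3371
Median to hypotenuse = c/2 ≈ 18.3371/2 ≈ 9.16856

Median = 9.169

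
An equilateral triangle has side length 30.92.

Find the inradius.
r = Area/s with s the semi-perimeter.
Area = (√3/4)·30.92² = (√3/4)·956.0464 ≈ 0.433013·956.0464 ≈ 413.98
s = 3·30.92/2 = 46.38
r ≈ 413.98/46.38 ≈ 8.92584
(Equivalently r = side/(2√3) = 30.92/3.4641 ≈ 8.92584.)

r = 8.926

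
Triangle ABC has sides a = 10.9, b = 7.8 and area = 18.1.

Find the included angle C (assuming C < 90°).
Area = ½·a·b·sin(C)  ⇒  sin(C) = 2·Area/(a·b) = 2·18.1/(10.9·7.8) = 36.2/85.02 ≈ 0.425782
C = arcsin(0.425782) ≈ 25.2002° (taking the acute solution since C < 90°)

C = 25.2°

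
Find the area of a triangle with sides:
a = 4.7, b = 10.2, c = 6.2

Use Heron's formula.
s = (4.7 + 10.2 + 6.2)/2 = 21.1/2 = 10.55
s − a = 5.85, s − b = 0.35, s − c = 4.35
s(s−a)(s−b)(s−c) = 10.55·5.85·0.35·4.35 ≈ 93.9649
Area = √93.9649 ≈ 9.69355

Area = 9.694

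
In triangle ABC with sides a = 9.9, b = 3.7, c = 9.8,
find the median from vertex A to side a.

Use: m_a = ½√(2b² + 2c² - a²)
m_a = ½√(2·3.7² + 2·9.8² − 9.9²) = ½√(2·13.69 + 2·96.04 − 98.01) = ½√(27.38 + 192.08 − 98.01) = ½√121.45
√121.45 ≈ 11.0204, so m_a ≈ 5.51022

m_a = 5.51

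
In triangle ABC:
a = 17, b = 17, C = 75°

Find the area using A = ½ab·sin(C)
A = ½·a·b·sin(C) = ½·17·17·sin(75°)
sin(75°) ≈ 0.965926
A ≈ ½·289·0.965926 = 144.5·0.965926 ≈ 139.576

Area = 139.6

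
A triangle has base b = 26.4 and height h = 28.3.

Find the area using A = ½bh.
A = ½·b·h = ½·26.4·28.3 = ½·747.12 = 373.56

Area = 373.56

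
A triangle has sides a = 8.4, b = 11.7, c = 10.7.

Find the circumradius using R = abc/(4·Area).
First find the area with Heron's formula.
s = (8.4 + 11.7 + 10.7)/2 = 15.4
Area = √(s(s−a)(s−b)(s−c)) = √(15.4·7·3.7·4.7) ≈ √1874.64 ≈ 43.2971
abc = 8.4·11.7·10.7 = 1051.596
R = abc/(4·Area) ≈ 1051.596/(4·43.2971) = 1051.596/173.189 ≈ 6.07197

R = 6.072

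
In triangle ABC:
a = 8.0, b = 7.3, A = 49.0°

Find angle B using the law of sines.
a/sin(A) = b/sin(B)  ⇒  sin(B) = b·sin(A)/a = 7.3·sin(49.0°)/8.0
sin(49.0°) ≈ 0.75471
sin(B) ≈ 7.3·0.75471/8.0 ≈ 5.50938/8.0 ≈ 0.688672
B = arcsin(0.688672) ≈ 43.5251°
(Since b ≤ a we need B ≤ A, so the obtuse alternative 180° − 43.5251° ≈ 136.475° is rejected.)

B = 43.53°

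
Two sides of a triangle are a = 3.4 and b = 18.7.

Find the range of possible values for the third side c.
Triangle inequality: |a − b| < c < a + b
|a − b| = |3.4 − 18.7| = 15.3
a + b = 3.4 + 18.7 = 22.1

15.3 < c < 22.1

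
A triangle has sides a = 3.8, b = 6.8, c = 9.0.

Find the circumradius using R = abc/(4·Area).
First find the area with Heron's formula.
s = (3.8 + 6.8 + 9.0)/2 = 9.8
Area = √(s(s−a)(s−b)(s−c)) = √(9.8·6·3·0.8) ≈ √141.12 ≈ 11.8794
abc = 3.8·6.8·9.0 = 232.56
R = abc/(4·Area) ≈ 232.56/(4·11.8794) = 232.56/47.5176 ≈ 4.89419

R = 4.894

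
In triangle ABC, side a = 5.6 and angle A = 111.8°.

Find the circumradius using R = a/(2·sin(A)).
R = a/(2·sin(A)) = 5.6/(2·sin(111.8°))
sin(111.8°) ≈ 0.928486
R ≈ 5.6/(2·0.928486) = 5.6/1.85697 ≈ 3.01566

R = 3.016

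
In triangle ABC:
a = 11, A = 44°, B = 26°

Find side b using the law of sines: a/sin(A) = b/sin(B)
a/sin(A) = b/sin(B)  ⇒  b = a·sin(B)/sin(A) = 11·sin(26°)/sin(44°)
sin(26°) ≈ 0.438371, sin(44°) ≈ 0.694658
b ≈ 11·0.438371/0.694658 ≈ 4.82208/0.694658 ≈ 6.94166

b = 6.942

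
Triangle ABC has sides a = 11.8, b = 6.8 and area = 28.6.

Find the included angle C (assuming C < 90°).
Area = ½·a·b·sin(C)  ⇒  sin(C) = 2·Area/(a·b) = 2·28.6/(11.8·6.8) = 57.2/80.24 ≈ 0.712861
C = arcsin(0.712861) ≈ 45.4682° (taking the acute solution since C < 90°)

C = 45.47°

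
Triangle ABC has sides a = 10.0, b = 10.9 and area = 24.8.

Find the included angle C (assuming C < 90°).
Area = ½·a·b·sin(C)  ⇒  sin(C) = 2·Area/(a·b) = 2·24.8/(10.0·10.9) = 49.6/109 ≈ 0.455046
C = arcsin(0.455046) ≈ 27.0679° (taking the acute solution since C < 90°)

C = 27.07°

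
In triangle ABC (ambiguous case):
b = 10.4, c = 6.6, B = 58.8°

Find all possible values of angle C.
b/sin(B) = c/sin(C)  ⇒  sin(C) = c·sin(B)/b = 6.6·sin(58.8°)/10.4
sin(58.8°) ≈ 0.855364
sin(C) ≈ 6.6·0.855364/10.4 ≈ 5.6454/10.4 ≈ 0.542827
Candidate 1: C₁ = arcsin(0.542827) ≈ 32.8763°  →  A = 180° − 58.8° − 32.8763° ≈ 88.3237° > 0, valid
Candidate 2: C₂ = 180° − C₁ ≈ 147.124°  →  A = 180° − 58.8° − 147.124° ≈ -25.9237° ≤ 0, not a valid triangle

C = 32.88° (one solution)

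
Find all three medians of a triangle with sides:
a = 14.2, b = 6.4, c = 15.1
Median formula: m_a = ½√(2b² + 2c² − a²) (and cyclically). a² = 201.64, b² = 40.96, c² = 228.01.
m_a = ½√(2·40.96 + 2·228.01 − 201.64) = ½√336.3 ≈ ½·18.3385 ≈ 9.16924
m_b = ½√(2·201.64 + 2·228.01 − 40.96) = ½√818.34 ≈ ½·28.6066 ≈ 14.3033
m_c = ½√(2·201.64 + 2·40.96 − 228.01) = ½√257.19 ≈ ½·16.0371 ≈ 8.01857

m_a = 9.169, m_b = 14.3, m_c = 8.019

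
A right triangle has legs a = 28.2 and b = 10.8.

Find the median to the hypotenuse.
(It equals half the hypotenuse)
Hypotenuse c = √(a² + b²) = √(795.24 + 116.64) = √911.88 ≈ 30.1974
Median to hypotenuse = c/2 ≈ 30.1974/2 ≈ 15.0987

Median = 15.1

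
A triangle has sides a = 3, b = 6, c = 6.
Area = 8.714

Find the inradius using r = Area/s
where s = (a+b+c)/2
s = (3 + 6 + 6)/2 = 15/2 = 7.5
r = Area/s = 8.714/7.5 ≈ 1.16187

r = 1.162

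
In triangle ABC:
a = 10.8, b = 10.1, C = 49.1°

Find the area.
Two sides and the included angle (SAS): A = ½·a·b·sin(C) = ½·10.8·10.1·sin(49.1°)
sin(49.1°) ≈ 0.755853
A ≈ ½·109.08·0.755853 = 54.54·0.755853 ≈ 41.2242

Area = 41.22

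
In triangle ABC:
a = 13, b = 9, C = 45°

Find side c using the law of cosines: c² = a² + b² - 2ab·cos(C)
c² = 13² + 9² − 2·13·9·cos(45°)
cos(45°) ≈ 0.707107
c² ≈ 169 + 81 − 234·(0.707107) ≈ 250 − 165.463 ≈ 84.537
c ≈ √84.537 ≈ 9.1944

c = 9.194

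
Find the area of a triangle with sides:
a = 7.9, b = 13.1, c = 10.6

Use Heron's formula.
s = (7.9 + 13.1 + 10.6)/2 = 31.6/2 = 15.8
s − a = 7.9, s − b = 2.7, s − c = 5.2
s(s−a)(s−b)(s−c) = 15.8·7.9·2.7·5.2 ≈ 1752.47
Area = √1752.47 ≈ 41.8625

Area = 41.86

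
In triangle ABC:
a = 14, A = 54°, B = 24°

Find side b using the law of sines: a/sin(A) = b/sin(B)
a/sin(A) = b/sin(B)  ⇒  b = a·sin(B)/sin(A) = 14·sin(24°)/sin(54°)
sin(24°) ≈ 0.406737, sin(54°) ≈ 0.809017
b ≈ 14·0.406737/0.809017 ≈ 5.69431/0.809017 ≈ 7.03856

b = 7.039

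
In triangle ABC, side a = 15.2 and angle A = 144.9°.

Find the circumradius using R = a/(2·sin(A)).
R = a/(2·sin(A)) = 15.2/(2·sin(144.9°))
sin(144.9°) ≈ 0.575005
R ≈ 15.2/(2·0.575005) = 15.2/1.15001 ≈ 13.2173

R = 13.22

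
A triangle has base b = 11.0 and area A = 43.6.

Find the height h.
A = ½·b·h  ⇒  h = 2A/b = 2·43.6/11.0 = 87.2/11.0 ≈ 7.92727

h = 7.927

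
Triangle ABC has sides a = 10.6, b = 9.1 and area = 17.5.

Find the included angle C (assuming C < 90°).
Area = ½·a·b·sin(C)  ⇒  sin(C) = 2·Area/(a·b) = 2·17.5/(10.6·9.1) = 35/96.46 ≈ 0.362845
C = arcsin(0.362845) ≈ 21.275° (taking the acute solution since C < 90°)

C = 21.28°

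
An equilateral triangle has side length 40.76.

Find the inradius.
r = Area/s with s the semi-perimeter.
Area = (√3/4)·40.76² = (√3/4)·1661.3776 ≈ 0.433013·1661.3776 ≈ 719.398
s = 3·40.76/2 = 61.14
r ≈ 719.398/61.14 ≈ 11.7664
(Equivalently r = side/(2√3) = 40.76/3.4641 ≈ 11.7664.)

r = 11.77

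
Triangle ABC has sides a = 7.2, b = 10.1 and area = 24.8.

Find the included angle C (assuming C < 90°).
Area = ½·a·b·sin(C)  ⇒  sin(C) = 2·Area/(a·b) = 2·24.8/(7.2·10.1) = 49.6/72.72 ≈ 0.682068
C = arcsin(0.682068) ≈ 43.0055° (taking the acute solution since C < 90°)

C = 43.01°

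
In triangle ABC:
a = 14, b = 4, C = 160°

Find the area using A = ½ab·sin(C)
A = ½·a·b·sin(C) = ½·14·4·sin(160°)
sin(160°) ≈ 0.34202
A ≈ ½·56·0.34202 = 28·0.34202 ≈ 9.57656

Area = 9.577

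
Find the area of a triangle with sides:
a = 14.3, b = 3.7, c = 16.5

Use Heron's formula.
s = (14.3 + 3.7 + 16.5)/2 = 34.5/2 = 17.25
s − a = 2.95, s − b = 13.55, s − c = 0.75
s(s−a)(s−b)(s−c) = 17.25·2.95·13.55·0.75 ≈ 517.144
Area = √517.144 ≈ 22.7408

Area = 22.74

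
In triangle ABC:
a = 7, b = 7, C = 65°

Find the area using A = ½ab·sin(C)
A = ½·a·b·sin(C) = ½·7·7·sin(65°)
sin(65°) ≈ 0.906308
A ≈ ½·49·0.906308 = 24.5·0.906308 ≈ 22.2045

Area = 22.2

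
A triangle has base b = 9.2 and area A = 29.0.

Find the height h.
A = ½·b·h  ⇒  h = 2A/b = 2·29.0/9.2 = 58/9.2 ≈ 6.30435

h = 6.304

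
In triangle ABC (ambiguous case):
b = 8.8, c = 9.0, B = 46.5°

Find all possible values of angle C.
b/sin(B) = c/sin(C)  ⇒  sin(C) = c·sin(B)/b = 9.0·sin(46.5°)/8.8
sin(46.5°) ≈ 0.725374
sin(C) ≈ 9.0·0.725374/8.8 ≈ 6.52837/8.8 ≈ 0.74186
Candidate 1: C₁ = arcsin(0.74186) ≈ 47.8901°  →  A = 180° − 46.5° − 47.8901° ≈ 85.6099° > 0, valid
Candidate 2: C₂ = 180° − C₁ ≈ 132.11°  →  A = 180° − 46.5° − 132.11° ≈ 1.39011° > 0, valid

C = 47.89° or C = 132.1° (two solutions)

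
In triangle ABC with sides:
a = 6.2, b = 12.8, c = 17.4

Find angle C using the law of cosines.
c² = a² + b² − 2ab·cos(C)  ⇒  cos(C) = (a² + b² − c²)/(2ab)
cos(C) = (6.2² + 12.8² − 17.4²)/(2·6.2·12.8) = (38.44 + 163.84 − 302.76)/158.72 = -100.48/158.72 ≈ -0.633065
C = arccos(-0.633065) ≈ 129.277°

C = 129.3°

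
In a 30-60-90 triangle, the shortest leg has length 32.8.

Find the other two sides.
In a 30-60-90 triangle the sides are in ratio 1 : √3 : 2 (short leg : long leg : hypotenuse).
Long leg = 32.8·√3 ≈ 32.8·1.73205 ≈ 56.8113
Hypotenuse = 2·32.8 = 65.6

Long leg = 32.8√3 = 56.81, Hypotenuse = 65.6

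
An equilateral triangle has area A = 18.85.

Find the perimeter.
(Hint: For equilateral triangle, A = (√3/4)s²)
A = (√3/4)s²  ⇒  s² = 4A/√3 = 4·18.85/√3 = 75.4/1.73205 ≈ 43.5322
s ≈ √43.5322 ≈ 6.59789
Perimeter = 3s ≈ 3·6.59789 ≈ 19.7937

Perimeter = 19.79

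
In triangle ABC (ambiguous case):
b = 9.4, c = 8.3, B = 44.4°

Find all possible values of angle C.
b/sin(B) = c/sin(C)  ⇒  sin(C) = c·sin(B)/b = 8.3·sin(44.4°)/9.4
sin(44.4°) ≈ 0.699663
sin(C) ≈ 8.3·0.699663/9.4 ≈ 5.80721/9.4 ≈ 0.617788
Candidate 1: C₁ = arcsin(0.617788) ≈ 38.1548°  →  A = 180° − 44.4° − 38.1548° ≈ 97.4452° > 0, valid
Candidate 2: C₂ = 180° − C₁ ≈ 141.845°  →  A = 180° − 44.4° − 141.845° ≈ -6.2452° ≤ 0, not a valid triangle

C = 38.15° (one solution)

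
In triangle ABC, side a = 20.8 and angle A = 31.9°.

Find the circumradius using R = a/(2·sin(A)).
R = a/(2·sin(A)) = 20.8/(2·sin(31.9°))
sin(31.9°) ≈ 0.528438
R ≈ 20.8/(2·0.528438) = 20.8/1.05688 ≈ 19.6806

R = 19.68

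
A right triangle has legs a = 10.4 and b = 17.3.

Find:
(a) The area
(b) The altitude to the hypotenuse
(a) The legs are perpendicular, so Area = ½·a·b = ½·10.4·17.3 = ½·179.92 = 89.96
(b) Hypotenuse c = √(a² + b²) = √(108.16 + 299.29) = √407.45 ≈ 20.1854
    Area = ½·c·h_c  ⇒  h_c = 2·Area/c = 179.92/20.1854 ≈ 8.91338

Area = 89.96, h_c = 8.913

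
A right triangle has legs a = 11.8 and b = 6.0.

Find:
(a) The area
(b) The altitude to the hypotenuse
(a) The legs are perpendicular, so Area = ½·a·b = ½·11.8·6.0 = ½·70.8 = 35.4
(b) Hypotenuse c = √(a² + b²) = √(139.24 + 36) = √175.24 ≈ 13.2378
    Area = ½·c·h_c  ⇒  h_c = 2·Area/c = 70.8/13.2378 ≈ 5.34831

Area = 35.4, h_c = 5.348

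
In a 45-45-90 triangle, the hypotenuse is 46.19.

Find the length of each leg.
In a 45-45-90 triangle hypotenuse = leg·√2, so leg = hypotenuse/√2.
Leg = 46.19/√2 ≈ 46.19/1.41421 ≈ 32.6613

Each leg = 32.66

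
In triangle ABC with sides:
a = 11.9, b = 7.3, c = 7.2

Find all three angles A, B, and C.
Law of cosines for each angle (a² = 141.61, b² = 53.29, c² = 51.84):
cos(A) = (b² + c² − a²)/(2bc) = (53.29 + 51.84 − 141.61)/(2·7.3·7.2) = -36.48/105.12 ≈ -0.347032  ⇒  A ≈ 110.306°
cos(B) = (a² + c² − b²)/(2ac) = (141.61 + 51.84 − 53.29)/(2·11.9·7.2) = 140.16/171.36 ≈ 0.817927  ⇒  B ≈ 35.1222°
cos(C) = (a² + b² − c²)/(2ab) = (141.61 + 53.29 − 51.84)/(2·11.9·7.3) = 143.06/173.74 ≈ 0.823414  ⇒  C ≈ 34.5719°
Check: A + B + C ≈ 180°

A = 110.3°, B = 35.12°, C = 34.57°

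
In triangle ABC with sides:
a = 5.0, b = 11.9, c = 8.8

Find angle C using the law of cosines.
c² = a² + b² − 2ab·cos(C)  ⇒  cos(C) = (a² + b² − c²)/(2ab)
cos(C) = (5.0² + 11.9² − 8.8²)/(2·5.0·11.9) = (25 + 141.61 − 77.44)/119 = 89.17/119 ≈ 0.749328
C = arccos(0.749328) ≈ 41.4678°

C = 41.47°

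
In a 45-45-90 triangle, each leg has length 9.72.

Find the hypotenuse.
In a 45-45-90 triangle the sides are in ratio 1 : 1 : √2, so hypotenuse = leg·√2.
Hypotenuse = 9.72·√2 ≈ 9.72·1.41421 ≈ 13.7462

Hypotenuse = 9.72√2 = 13.75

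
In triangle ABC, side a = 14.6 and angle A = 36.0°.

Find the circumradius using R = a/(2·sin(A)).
R = a/(2·sin(A)) = 14.6/(2·sin(36.0°))
sin(36.0°) ≈ 0.587785
R ≈ 14.6/(2·0.587785) = 14.6/1.17557 ≈ 12.4195

R = 12.42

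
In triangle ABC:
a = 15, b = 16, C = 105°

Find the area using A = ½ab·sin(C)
A = ½·a·b·sin(C) = ½·15·16·sin(105°)
sin(105°) ≈ 0.965926
A ≈ ½·240·0.965926 = 120·0.965926 ≈ 115.911

Area = 115.9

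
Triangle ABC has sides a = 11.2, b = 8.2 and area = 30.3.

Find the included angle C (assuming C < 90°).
Area = ½·a·b·sin(C)  ⇒  sin(C) = 2·Area/(a·b) = 2·30.3/(11.2·8.2) = 60.6/91.84 ≈ 0.659843
C = arcsin(0.659843) ≈ 41.2879° (taking the acute solution since C < 90°)

C = 41.29°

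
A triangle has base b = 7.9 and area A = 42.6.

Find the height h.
A = ½·b·h  ⇒  h = 2A/b = 2·42.6/7.9 = 85.2/7.9 ≈ 10.7848

h = 10.78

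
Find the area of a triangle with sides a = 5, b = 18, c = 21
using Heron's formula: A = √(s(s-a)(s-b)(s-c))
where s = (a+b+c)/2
s = (5 + 18 + 21)/2 = 44/2 = 22
s − a = 17, s − b = 4, s − c = 1
s(s−a)(s−b)(s−c) = 22·17·4·1 = 1496
Area = √1496 ≈ 38.6782

s = 22.0, Area = 38.68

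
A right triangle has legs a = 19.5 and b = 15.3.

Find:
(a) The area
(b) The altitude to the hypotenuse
(a) The legs are perpendicular, so Area = ½·a·b = ½·19.5·15.3 = ½·298.35 = 149.175
(b) Hypotenuse c = √(a² + b²) = √(380.25 + 234.09) = √614.34 ≈ 24.7859
    Area = ½·c·h_c  ⇒  h_c = 2·Area/c = 298.35/24.7859 ≈ 12.0371

Area = 149.175, h_c = 12.04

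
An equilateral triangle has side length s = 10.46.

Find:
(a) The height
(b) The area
(a) The height splits the triangle into two 30-60-90 halves: h = s·√3/2 = 10.46·1.73205/2 ≈ 18.1173/2 ≈ 9.05863
(b) Area = (√3/4)·s² = (√3/4)·10.46² = (√3/4)·109.4116 ≈ 0.433013·109.4116 ≈ 47.3766

Height = 9.059, Area = 47.38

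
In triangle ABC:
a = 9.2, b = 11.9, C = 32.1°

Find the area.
Two sides and the included angle (SAS): A = ½·a·b·sin(C) = ½·9.2·11.9·sin(32.1°)
sin(32.1°) ≈ 0.531399
A ≈ ½·109.48·0.531399 = 54.74·0.531399 ≈ 29.0888

Area = 29.09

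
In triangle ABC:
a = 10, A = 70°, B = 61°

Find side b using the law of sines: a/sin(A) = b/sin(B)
a/sin(A) = b/sin(B)  ⇒  b = a·sin(B)/sin(A) = 10·sin(61°)/sin(70°)
sin(61°) ≈ 0.87462, sin(70°) ≈ 0.939693
b ≈ 10·0.87462/0.939693 ≈ 8.7462/0.939693 ≈ 9.30751

b = 9.308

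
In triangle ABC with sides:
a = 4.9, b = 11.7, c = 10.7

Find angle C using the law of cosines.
c² = a² + b² − 2ab·cos(C)  ⇒  cos(C) = (a² + b² − c²)/(2ab)
cos(C) = (4.9² + 11.7² − 10.7²)/(2·4.9·11.7) = (24.01 + 136.89 − 114.49)/114.66 = 46.41/114.66 ≈ 0.404762
C = arccos(0.404762) ≈ 66.1238°

C = 66.12°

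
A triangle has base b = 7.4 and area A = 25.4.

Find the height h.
A = ½·b·h  ⇒  h = 2A/b = 2·25.4/7.4 = 50.8/7.4 ≈ 6.86486

h = 6.865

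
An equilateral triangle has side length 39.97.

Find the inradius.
r = Area/s with s the semi-perimeter.
Area = (√3/4)·39.97² = (√3/4)·1597.6009 ≈ 0.433013·1597.6009 ≈ 691.781
s = 3·39.97/2 = 59.955
r ≈ 691.781/59.955 ≈ 11.5383
(Equivalently r = side/(2√3) = 39.97/3.4641 ≈ 11.5383.)

r = 11.54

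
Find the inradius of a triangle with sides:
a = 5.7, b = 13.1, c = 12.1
r = Area/s where s is the semi-perimeter.
s = (5.7 + 13.1 + 12.1)/2 = 30.9/2 = 15.45
Area = √(s(s−a)(s−b)(s−c)) = √(15.45·9.75·2.35·3.35) ≈ √1185.89 ≈ 34.4368
r ≈ 34.4368/15.45 ≈ 2.22892

r = 2.229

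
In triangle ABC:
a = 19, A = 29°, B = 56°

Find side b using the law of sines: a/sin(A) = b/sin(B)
a/sin(A) = b/sin(B)  ⇒  b = a·sin(B)/sin(A) = 19·sin(56°)/sin(29°)
sin(56°) ≈ 0.829038, sin(29°) ≈ 0.48481
b ≈ 19·0.829038/0.48481 ≈ 15.7517/0.48481 ≈ 32.4905

b = 32.49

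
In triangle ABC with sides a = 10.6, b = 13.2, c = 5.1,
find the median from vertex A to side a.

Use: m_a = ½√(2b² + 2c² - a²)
m_a = ½√(2·13.2² + 2·5.1² − 10.6²) = ½√(2·174.24 + 2·26.01 − 112.36) = ½√(348.48 + 52.02 − 112.36) = ½√288.14
√288.14 ≈ 16.9747, so m_a ≈ 8.48734

m_a = 8.487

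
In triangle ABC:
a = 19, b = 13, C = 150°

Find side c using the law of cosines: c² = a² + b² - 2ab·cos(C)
c² = 19² + 13² − 2·19·13·cos(150°)
cos(150°) ≈ -0.866025
c² ≈ 361 + 169 − 494·(-0.866025) ≈ 530 + 427.817 ≈ 957.817
c ≈ √957.817 ≈ 30.9486

c = 30.95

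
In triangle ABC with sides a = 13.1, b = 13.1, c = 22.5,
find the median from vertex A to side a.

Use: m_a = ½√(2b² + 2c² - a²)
m_a = ½√(2·13.1² + 2·22.5² − 13.1²) = ½√(2·171.61 + 2·506.25 − 171.61) = ½√(343.22 + 1012.5 − 171.61) = ½√1184.11
√1184.11 ≈ 34.4109, so m_a ≈ 17.2054

m_a = 17.21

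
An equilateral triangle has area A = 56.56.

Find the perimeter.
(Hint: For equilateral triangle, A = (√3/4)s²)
A = (√3/4)s²  ⇒  s² = 4A/√3 = 4·56.56/√3 = 226.24/1.73205 ≈ 130.62
s ≈ √130.62 ≈ 11.4289
Perimeter = 3s ≈ 3·11.4289 ≈ 34.2867

Perimeter = 34.29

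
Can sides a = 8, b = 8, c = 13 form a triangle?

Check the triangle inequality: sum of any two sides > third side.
a + b vs c: 8 + 8 = 16 > 13  ✓
a + c vs b: 8 + 13 = 21 > 8  ✓
b + c vs a: 8 + 13 = 21 > 8  ✓

Yes, triangle inequality satisfied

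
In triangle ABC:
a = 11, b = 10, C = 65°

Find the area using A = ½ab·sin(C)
A = ½·a·b·sin(C) = ½·11·10·sin(65°)
sin(65°) ≈ 0.906308
A ≈ ½·110·0.906308 = 55·0.906308 ≈ 49.8469

Area = 49.85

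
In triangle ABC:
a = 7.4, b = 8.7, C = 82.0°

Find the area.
Two sides and the included angle (SAS): A = ½·a·b·sin(C) = ½·7.4·8.7·sin(82.0°)
sin(82.0°) ≈ 0.990268
A ≈ ½·64.38·0.990268 = 32.19·0.990268 ≈ 31.8767

Area = 31.88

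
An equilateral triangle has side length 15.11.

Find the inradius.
r = Area/s with s the semi-perimeter.
Area = (√3/4)·15.11² = (√3/4)·228.3121 ≈ 0.433013·228.3121 ≈ 98.862
s = 3·15.11/2 = 22.665
r ≈ 98.862/22.665 ≈ 4.36188
(Equivalently r = side/(2√3) = 15.11/3.4641 ≈ 4.36188.)

r = 4.362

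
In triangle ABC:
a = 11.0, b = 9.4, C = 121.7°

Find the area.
Two sides and the included angle (SAS): A = ½·a·b·sin(C) = ½·11.0·9.4·sin(121.7°)
sin(121.7°) ≈ 0.850811
A ≈ ½·103.4·0.850811 = 51.7·0.850811 ≈ 43.9869

Area = 43.99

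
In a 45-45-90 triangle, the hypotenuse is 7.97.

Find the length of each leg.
In a 45-45-90 triangle hypotenuse = leg·√2, so leg = hypotenuse/√2.
Leg = 7.97/√2 ≈ 7.97/1.41421 ≈ 5.63564

Each leg = 5.636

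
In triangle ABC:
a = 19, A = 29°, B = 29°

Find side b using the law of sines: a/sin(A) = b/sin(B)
a/sin(A) = b/sin(B)  ⇒  b = a·sin(B)/sin(A) = 19·sin(29°)/sin(29°)
sin(29°) ≈ 0.48481, sin(29°) ≈ 0.48481
b ≈ 19·0.48481/0.48481 ≈ 9.21138/0.48481 ≈ 19

b = 19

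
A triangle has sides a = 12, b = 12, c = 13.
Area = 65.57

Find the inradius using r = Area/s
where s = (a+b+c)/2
s = (12 + 12 + 13)/2 = 37/2 = 18.5
r = Area/s = 65.57/18.5 ≈ 3.54432

r = 3.544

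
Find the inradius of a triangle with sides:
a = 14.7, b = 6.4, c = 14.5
r = Area/s where s is the semi-perimeter.
s = (14.7 + 6.4 + 14.5)/2 = 35.6/2 = 17.8
Area = √(s(s−a)(s−b)(s−c)) = √(17.8·3.1·11.4·3.3) ≈ √2075.87 ≈ 45.5617
r ≈ 45.5617/17.8 ≈ 2.55965

r = 2.56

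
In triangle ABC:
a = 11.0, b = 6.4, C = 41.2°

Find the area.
Two sides and the included angle (SAS): A = ½·a·b·sin(C) = ½·11.0·6.4·sin(41.2°)
sin(41.2°) ≈ 0.658689
A ≈ ½·70.4·0.658689 = 35.2·0.658689 ≈ 23.1859

Area = 23.19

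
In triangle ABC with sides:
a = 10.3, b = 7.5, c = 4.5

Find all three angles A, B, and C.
Law of cosines for each angle (a² = 106.09, b² = 56.25, c² = 20.25):
cos(A) = (b² + c² − a²)/(2bc) = (56.25 + 20.25 − 106.09)/(2·7.5·4.5) = -29.59/67.5 ≈ -0.43837  ⇒  A ≈ 116°
cos(B) = (a² + c² − b²)/(2ac) = (106.09 + 20.25 − 56.25)/(2·10.3·4.5) = 70.09/92.7 ≈ 0.756095  ⇒  B ≈ 40.8789°
cos(C) = (a² + b² − c²)/(2ab) = (106.09 + 56.25 − 20.25)/(2·10.3·7.5) = 142.09/154.5 ≈ 0.919676  ⇒  C ≈ 23.1212°
Check: A + B + C ≈ 180°

A = 116°, B = 40.88°, C = 23.12°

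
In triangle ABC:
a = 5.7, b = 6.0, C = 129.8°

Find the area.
Two sides and the included angle (SAS): A = ½·a·b·sin(C) = ½·5.7·6.0·sin(129.8°)
sin(129.8°) ≈ 0.768284
A ≈ ½·34.2·0.768284 = 17.1·0.768284 ≈ 13.1376

Area = 13.14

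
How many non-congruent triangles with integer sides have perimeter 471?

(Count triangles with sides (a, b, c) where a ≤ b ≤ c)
Let a ≤ b ≤ c with a + b + c = 471. The only binding inequality is a + b > c, i.e. 471 − c > c, so c < 471/2; and c ≥ 471/3 since c is the largest side.
So 157 ≤ c ≤ 235. For each c, b runs from ⌈(471 − c)/2⌉ up to c (then a = 471 − b − c satisfies 1 ≤ a ≤ b automatically), giving c − ⌈(471 − c)/2⌉ + 1 choices.
Summing over c: 1 + 2 + 4 + 5 + … + 116 + 118  (79 terms, c = 157, …, 235) = 4681
Check (closed form: nearest integer to p²/48 for even p, (p+3)²/48 for odd p): (471+3)²/48 = 474²/48 = 224676/48 ≈ 4680.75 → 4681

4681 triangles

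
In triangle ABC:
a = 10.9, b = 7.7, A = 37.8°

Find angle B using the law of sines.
a/sin(A) = b/sin(B)  ⇒  sin(B) = b·sin(A)/a = 7.7·sin(37.8°)/10.9
sin(37.8°) ≈ 0.612907
sin(B) ≈ 7.7·0.612907/10.9 ≈ 4.71938/10.9 ≈ 0.432971
B = arcsin(0.432971) ≈ 25.6563°
(Since b ≤ a we need B ≤ A, so the obtuse alternative 180° − 25.6563° ≈ 154.344° is rejected.)

B = 25.66°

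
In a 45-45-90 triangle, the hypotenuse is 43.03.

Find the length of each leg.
In a 45-45-90 triangle hypotenuse = leg·√2, so leg = hypotenuse/√2.
Leg = 43.03/√2 ≈ 43.03/1.41421 ≈ 30.4268

Each leg = 30.43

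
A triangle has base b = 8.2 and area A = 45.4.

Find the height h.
A = ½·b·h  ⇒  h = 2A/b = 2·45.4/8.2 = 90.8/8.2 ≈ 11.0732

h = 11.07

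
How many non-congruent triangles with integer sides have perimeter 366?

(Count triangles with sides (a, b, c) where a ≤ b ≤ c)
Let a ≤ b ≤ c with a + b + c = 366. The only binding inequality is a + b > c, i.e. 366 − c > c, so c < 366/2; and c ≥ 366/3 since c is the largest side.
So 122 ≤ c ≤ 182. For each c, b runs from ⌈(366 − c)/2⌉ up to c (then a = 366 − b − c satisfies 1 ≤ a ≤ b automatically), giving c − ⌈(366 − c)/2⌉ + 1 choices.
Summing over c: 1 + 2 + 4 + 5 + … + 89 + 91  (61 terms, c = 122, …, 182) = 2791
Check (closed form: nearest integer to p²/48 for even p, (p+3)²/48 for odd p): 366²/48 = 133956/48 ≈ 2790.75 → 2791

2791 triangles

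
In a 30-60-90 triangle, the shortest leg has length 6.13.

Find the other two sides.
In a 30-60-90 triangle the sides are in ratio 1 : √3 : 2 (short leg : long leg : hypotenuse).
Long leg = 6.13·√3 ≈ 6.13·1.73205 ≈ 10.6175
Hypotenuse = 2·6.13 = 12.26

Long leg = 6.13√3 = 10.62, Hypotenuse = 12.26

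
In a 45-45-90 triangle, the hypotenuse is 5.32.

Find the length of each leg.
In a 45-45-90 triangle hypotenuse = leg·√2, so leg = hypotenuse/√2.
Leg = 5.32/√2 ≈ 5.32/1.41421 ≈ 3.76181

Each leg = 3.762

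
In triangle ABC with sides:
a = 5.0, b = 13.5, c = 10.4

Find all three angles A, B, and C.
Law of cosines for each angle (a² = 25, b² = 182.25, c² = 108.16):
cos(A) = (b² + c² − a²)/(2bc) = (182.25 + 108.16 − 25)/(2·13.5·10.4) = 265.41/280.8 ≈ 0.945192  ⇒  A ≈ 19.0573°
cos(B) = (a² + c² − b²)/(2ac) = (25 + 108.16 − 182.25)/(2·5.0·10.4) = -49.09/104 ≈ -0.472019  ⇒  B ≈ 118.165°
cos(C) = (a² + b² − c²)/(2ab) = (25 + 182.25 − 108.16)/(2·5.0·13.5) = 99.09/135 ≈ 0.734  ⇒  C ≈ 42.7772°
Check: A + B + C ≈ 180°

A = 19.06°, B = 118.2°, C = 42.78°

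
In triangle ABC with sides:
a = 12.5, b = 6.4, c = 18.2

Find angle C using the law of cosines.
c² = a² + b² − 2ab·cos(C)  ⇒  cos(C) = (a² + b² − c²)/(2ab)
cos(C) = (12.5² + 6.4² − 18.2²)/(2·12.5·6.4) = (156.25 + 40.96 − 331.24)/160 = -134.03/160 ≈ -0.837687
C = arccos(-0.837687) ≈ 146.897°

C = 146.9°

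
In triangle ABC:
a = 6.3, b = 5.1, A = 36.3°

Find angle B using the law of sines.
a/sin(A) = b/sin(B)  ⇒  sin(B) = b·sin(A)/a = 5.1·sin(36.3°)/6.3
sin(36.3°) ≈ 0.592013
sin(B) ≈ 5.1·0.592013/6.3 ≈ 3.01927/6.3 ≈ 0.479249
B = arcsin(0.479249) ≈ 28.6363°
(Since b ≤ a we need B ≤ A, so the obtuse alternative 180° − 28.6363° ≈ 151.364° is rejected.)

B = 28.64°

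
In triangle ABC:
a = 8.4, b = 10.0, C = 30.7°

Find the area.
Two sides and the included angle (SAS): A = ½·a·b·sin(C) = ½·8.4·10.0·sin(30.7°)
sin(30.7°) ≈ 0.510543
A ≈ ½·84·0.510543 = 42·0.510543 ≈ 21.4428

Area = 21.44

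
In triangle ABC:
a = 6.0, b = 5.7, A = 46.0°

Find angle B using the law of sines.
a/sin(A) = b/sin(B)  ⇒  sin(B) = b·sin(A)/a = 5.7·sin(46.0°)/6.0
sin(46.0°) ≈ 0.71934
sin(B) ≈ 5.7·0.71934/6.0 ≈ 4.10024/6.0 ≈ 0.683373
B = arcsin(0.683373) ≈ 43.1078°
(Since b ≤ a we need B ≤ A, so the obtuse alternative 180° − 43.1078° ≈ 136.892° is rejected.)

B = 43.11°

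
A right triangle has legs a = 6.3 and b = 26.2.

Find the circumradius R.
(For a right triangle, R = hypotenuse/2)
Hypotenuse c = √(a² + b²) = √(39.69 + 686.44) = √726.13 ≈ 26.9468
R = c/2 ≈ 26.9468/2 ≈ 13.4734

R = 13.47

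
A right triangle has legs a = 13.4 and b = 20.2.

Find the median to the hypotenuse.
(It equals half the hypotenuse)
Hypotenuse c = √(a² + b²) = √(179.56 + 408.04) = √587.6 ≈ 24.2405
Median to hypotenuse = c/2 ≈ 24.2405/2 ≈ 12.1202

Median = 12.12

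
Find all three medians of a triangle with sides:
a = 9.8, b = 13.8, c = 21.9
Median formula: m_a = ½√(2b² + 2c² − a²) (and cyclically). a² = 96.04, b² = 190.44, c² = 479.61.
m_a = ½√(2·190.44 + 2·479.61 − 96.04) = ½√1244.06 ≈ ½·35.2712 ≈ 17.6356
m_b = ½√(2·96.04 + 2·479.61 − 190.44) = ½√960.86 ≈ ½·30.9977 ≈ 15.4989
m_c = ½√(2·96.04 + 2·190.44 − 479.61) = ½√93.35 ≈ ½·9.66178 ≈ 4.83089

m_a = 17.64, m_b = 15.5, m_c = 4.831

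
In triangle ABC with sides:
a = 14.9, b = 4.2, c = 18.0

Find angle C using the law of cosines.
c² = a² + b² − 2ab·cos(C)  ⇒  cos(C) = (a² + b² − c²)/(2ab)
cos(C) = (14.9² + 4.2² − 18.0²)/(2·14.9·4.2) = (222.01 + 17.64 − 324)/125.16 = -84.35/125.16 ≈ -0.673937
C = arccos(-0.673937) ≈ 132.372°

C = 132.4°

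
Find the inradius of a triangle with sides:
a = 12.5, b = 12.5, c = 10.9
r = Area/s where s is the semi-perimeter.
s = (12.5 + 12.5 + 10.9)/2 = 35.9/2 = 17.95
Area = √(s(s−a)(s−b)(s−c)) = √(17.95·5.45·5.45·7.05) ≈ √3758.78 ≈ 61.3089
r ≈ 61.3089/17.95 ≈ 3.41554

r = 3.416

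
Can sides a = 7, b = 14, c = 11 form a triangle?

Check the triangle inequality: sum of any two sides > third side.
a + b vs c: 7 + 14 = 21 > 11  ✓
a + c vs b: 7 + 11 = 18 > 14  ✓
b + c vs a: 14 + 11 = 25 > 7  ✓

Yes, triangle inequality satisfied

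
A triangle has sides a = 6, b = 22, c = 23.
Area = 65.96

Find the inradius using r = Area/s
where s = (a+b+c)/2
s = (6 + 22 + 23)/2 = 51/2 = 25.5
r = Area/s = 65.96/25.5 ≈ 2.58667

r = 2.587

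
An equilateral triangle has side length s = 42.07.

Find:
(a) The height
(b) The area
(a) The height splits the triangle into two 30-60-90 halves: h = s·√3/2 = 42.07·1.73205/2 ≈ 72.8674/2 ≈ 36.4337
(b) Area = (√3/4)·s² = (√3/4)·42.07² = (√3/4)·1769.8849 ≈ 0.433013·1769.8849 ≈ 766.383

Height = 36.43, Area = 766.4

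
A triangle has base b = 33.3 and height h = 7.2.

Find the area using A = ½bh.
A = ½·b·h = ½·33.3·7.2 = ½·239.76 = 119.88

Area = 119.88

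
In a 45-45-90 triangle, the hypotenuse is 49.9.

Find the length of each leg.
In a 45-45-90 triangle hypotenuse = leg·√2, so leg = hypotenuse/√2.
Leg = 49.9/√2 ≈ 49.9/1.41421 ≈ 35.2846

Each leg = 35.28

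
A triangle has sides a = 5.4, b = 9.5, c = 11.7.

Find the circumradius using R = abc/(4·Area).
First find the area with Heron's formula.
s = (5.4 + 9.5 + 11.7)/2 = 13.3
Area = √(s(s−a)(s−b)(s−c)) = √(13.3·7.9·3.8·1.6) ≈ √638.826 ≈ 25.275
abc = 5.4·9.5·11.7 = 600.21
R = abc/(4·Area) ≈ 600.21/(4·25.275) = 600.21/101.1 ≈ 5.9368

R = 5.937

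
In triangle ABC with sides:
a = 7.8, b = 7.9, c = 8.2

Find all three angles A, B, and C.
Law of cosines for each angle (a² = 60.84, b² = 62.41, c² = 67.24):
cos(A) = (b² + c² − a²)/(2bc) = (62.41 + 67.24 − 60.84)/(2·7.9·8.2) = 68.81/129.56 ≈ 0.531105  ⇒  A ≈ 57.9198°
cos(B) = (a² + c² − b²)/(2ac) = (60.84 + 67.24 − 62.41)/(2·7.8·8.2) = 65.67/127.92 ≈ 0.513368  ⇒  B ≈ 59.1116°
cos(C) = (a² + b² − c²)/(2ab) = (60.84 + 62.41 − 67.24)/(2·7.8·7.9) = 56.01/123.24 ≈ 0.454479  ⇒  C ≈ 62.9686°
Check: A + B + C ≈ 180°

A = 57.92°, B = 59.11°, C = 62.97°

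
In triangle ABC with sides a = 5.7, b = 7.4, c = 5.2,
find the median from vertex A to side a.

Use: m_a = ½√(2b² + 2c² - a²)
m_a = ½√(2·7.4² + 2·5.2² − 5.7²) = ½√(2·54.76 + 2·27.04 − 32.49) = ½√(109.52 + 54.08 − 32.49) = ½√131.11
√131.11 ≈ 11.4503, so m_a ≈ 5.72516

m_a = 5.725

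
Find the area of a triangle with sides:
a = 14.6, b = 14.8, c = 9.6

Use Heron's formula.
s = (14.6 + 14.8 + 9.6)/2 = 39/2 = 19.5
s − a = 4.9, s − b = 4.7, s − c = 9.9
s(s−a)(s−b)(s−c) = 19.5·4.9·4.7·9.9 ≈ 4445.94
Area = √4445.94 ≈ 66.6779

Area = 66.68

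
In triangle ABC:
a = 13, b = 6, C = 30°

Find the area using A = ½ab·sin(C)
A = ½·a·b·sin(C) = ½·13·6·sin(30°)
sin(30°) ≈ 0.5
A ≈ ½·78·0.5 = 39·0.5 ≈ 19.5

Area = 19.5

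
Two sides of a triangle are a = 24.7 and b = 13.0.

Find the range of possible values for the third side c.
Triangle inequality: |a − b| < c < a + b
|a − b| = |24.7 − 13.0| = 11.7
a + b = 24.7 + 13.0 = 37.7

11.7 < c < 37.7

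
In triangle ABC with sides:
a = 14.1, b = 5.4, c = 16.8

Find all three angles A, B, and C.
Law of cosines for each angle (a² = 198.81, b² = 29.16, c² = 282.24):
cos(A) = (b² + c² − a²)/(2bc) = (29.16 + 282.24 − 198.81)/(2·5.4·16.8) = 112.59/181.44 ≈ 0.620536  ⇒  A ≈ 51.6447°
cos(B) = (a² + c² − b²)/(2ac) = (198.81 + 282.24 − 29.16)/(2·14.1·16.8) = 451.89/473.76 ≈ 0.953837  ⇒  B ≈ 17.477°
cos(C) = (a² + b² − c²)/(2ab) = (198.81 + 29.16 − 282.24)/(2·14.1·5.4) = -54.27/152.28 ≈ -0.356383  ⇒  C ≈ 110.878°
Check: A + B + C ≈ 180°

A = 51.64°, B = 17.48°, C = 110.9°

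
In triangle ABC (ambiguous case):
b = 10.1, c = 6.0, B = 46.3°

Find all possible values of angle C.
b/sin(B) = c/sin(C)  ⇒  sin(C) = c·sin(B)/b = 6.0·sin(46.3°)/10.1
sin(46.3°) ≈ 0.722967
sin(C) ≈ 6.0·0.722967/10.1 ≈ 4.3378/10.1 ≈ 0.429485
Candidate 1: C₁ = arcsin(0.429485) ≈ 25.4349°  →  A = 180° − 46.3° − 25.4349° ≈ 108.265° > 0, valid
Candidate 2: C₂ = 180° − C₁ ≈ 154.565°  →  A = 180° − 46.3° − 154.565° ≈ -20.8651° ≤ 0, not a valid triangle

C = 25.43° (one solution)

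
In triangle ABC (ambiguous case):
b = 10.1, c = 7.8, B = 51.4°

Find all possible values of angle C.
b/sin(B) = c/sin(C)  ⇒  sin(C) = c·sin(B)/b = 7.8·sin(51.4°)/10.1
sin(51.4°) ≈ 0.78152
sin(C) ≈ 7.8·0.78152/10.1 ≈ 6.09586/10.1 ≈ 0.60355
Candidate 1: C₁ = arcsin(0.60355) ≈ 37.1246°  →  A = 180° − 51.4° − 37.1246° ≈ 91.4754° > 0, valid
Candidate 2: C₂ = 180° − C₁ ≈ 142.875°  →  A = 180° − 51.4° − 142.875° ≈ -14.2754° ≤ 0, not a valid triangle

C = 37.12° (one solution)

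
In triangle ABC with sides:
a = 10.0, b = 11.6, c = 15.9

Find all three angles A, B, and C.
Law of cosines for each angle (a² = 100, b² = 134.56, c² = 252.81):
cos(A) = (b² + c² − a²)/(2bc) = (134.56 + 252.81 − 100)/(2·11.6·15.9) = 287.37/368.88 ≈ 0.779034  ⇒  A ≈ 38.8278°
cos(B) = (a² + c² − b²)/(2ac) = (100 + 252.81 − 134.56)/(2·10.0·15.9) = 218.25/318 ≈ 0.686321  ⇒  B ≈ 46.6604°
cos(C) = (a² + b² − c²)/(2ab) = (100 + 134.56 − 252.81)/(2·10.0·11.6) = -18.25/232 ≈ -0.0786638  ⇒  C ≈ 94.5118°
Check: A + B + C ≈ 180°

A = 38.83°, B = 46.66°, C = 94.51°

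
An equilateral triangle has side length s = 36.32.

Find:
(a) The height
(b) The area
(a) The height splits the triangle into two 30-60-90 halves: h = s·√3/2 = 36.32·1.73205/2 ≈ 62.9081/2 ≈ 31.454
(b) Area = (√3/4)·s² = (√3/4)·36.32² = (√3/4)·1319.1424 ≈ 0.433013·1319.1424 ≈ 571.205

Height = 31.45, Area = 571.2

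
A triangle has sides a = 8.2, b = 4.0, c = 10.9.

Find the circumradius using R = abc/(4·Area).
First find the area with Heron's formula.
s = (8.2 + 4.0 + 10.9)/2 = 11.55
Area = √(s(s−a)(s−b)(s−c)) = √(11.55·3.35·7.55·0.65) ≈ √189.883 ≈ 13.7798
abc = 8.2·4.0·10.9 = 357.52
R = abc/(4·Area) ≈ 357.52/(4·13.7798) = 357.52/55.1193 ≈ 6.4863

R = 6.486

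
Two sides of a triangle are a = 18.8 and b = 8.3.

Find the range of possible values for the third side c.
Triangle inequality: |a − b| < c < a + b
|a − b| = |18.8 − 8.3| = 10.5
a + b = 18.8 + 8.3 = 27.1

10.5 < c < 27.1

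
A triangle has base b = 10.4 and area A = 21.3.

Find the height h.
A = ½·b·h  ⇒  h = 2A/b = 2·21.3/10.4 = 42.6/10.4 ≈ 4.09615

h = 4.096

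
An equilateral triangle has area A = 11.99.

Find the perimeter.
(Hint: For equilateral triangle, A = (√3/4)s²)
A = (√3/4)s²  ⇒  s² = 4A/√3 = 4·11.99/√3 = 47.96/1.73205 ≈ 27.6897
s ≈ √27.6897 ≈ 5.2621
Perimeter = 3s ≈ 3·5.2621 ≈ 15.7863

Perimeter = 15.79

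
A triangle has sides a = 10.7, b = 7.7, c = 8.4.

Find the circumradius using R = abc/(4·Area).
First find the area with Heron's formula.
s = (10.7 + 7.7 + 8.4)/2 = 13.4
Area = √(s(s−a)(s−b)(s−c)) = √(13.4·2.7·5.7·5) ≈ √1031.13 ≈ 32.1112
abc = 10.7·7.7·8.4 = 692.076
R = abc/(4·Area) ≈ 692.076/(4·32.1112) = 692.076/128.445 ≈ 5.38812

R = 5.388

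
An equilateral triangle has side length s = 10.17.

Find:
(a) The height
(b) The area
(a) The height splits the triangle into two 30-60-90 halves: h = s·√3/2 = 10.17·1.73205/2 ≈ 17.615/2 ≈ 8.80748
(b) Area = (√3/4)·s² = (√3/4)·10.17² = (√3/4)·103.4289 ≈ 0.433013·103.4289 ≈ 44.786

Height = 8.807, Area = 44.79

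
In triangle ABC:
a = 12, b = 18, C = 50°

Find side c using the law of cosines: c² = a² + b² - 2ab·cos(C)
c² = 12² + 18² − 2·12·18·cos(50°)
cos(50°) ≈ 0.642788
c² ≈ 144 + 324 − 432·(0.642788) ≈ 468 − 277.684 ≈ 190.316
c ≈ √190.316 ≈ 13.7955

c = 13.8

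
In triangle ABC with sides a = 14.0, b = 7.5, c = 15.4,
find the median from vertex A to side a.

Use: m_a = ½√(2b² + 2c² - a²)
m_a = ½√(2·7.5² + 2·15.4² − 14.0²) = ½√(2·56.25 + 2·237.16 − 196) = ½√(112.5 + 474.32 − 196) = ½√390.82
√390.82 ≈ 19.7692, so m_a ≈ 9.88458

m_a = 9.885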